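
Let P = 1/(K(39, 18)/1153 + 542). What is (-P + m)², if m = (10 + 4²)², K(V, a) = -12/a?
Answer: 1606163645583743689/3514785050176 ≈ 4.5697e+5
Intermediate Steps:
P = 3459/1874776 (P = 1/(-12/18/1153 + 542) = 1/(-12*1/18*(1/1153) + 542) = 1/(-⅔*1/1153 + 542) = 1/(-2/3459 + 542) = 1/(1874776/3459) = 3459/1874776 ≈ 0.0018450)
m = 676 (m = (10 + 16)² = 26² = 676)
(-P + m)² = (-1*3459/1874776 + 676)² = (-3459/1874776 + 676)² = (1267345117/1874776)² = 1606163645583743689/3514785050176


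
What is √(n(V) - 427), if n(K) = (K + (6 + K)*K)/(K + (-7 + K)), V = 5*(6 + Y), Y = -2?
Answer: I*√49687/11 ≈ 20.264*I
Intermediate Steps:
V = 20 (V = 5*(6 - 2) = 5*4 = 20)
n(K) = (K + K*(6 + K))/(-7 + 2*K)
√(n(V) - 427) = √(20*(7 + 20)/(-7 + 2*20) - 427) = √(20*27/(-7 + 40) - 427) = √(20*27/33 - 427) = √(20*(1/33)*27 - 427) = √(180/11 - 427) = √(-4517/11) = I*√49687/11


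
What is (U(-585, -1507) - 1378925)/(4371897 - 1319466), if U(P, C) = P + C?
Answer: -460339/1017477 ≈ -0.45243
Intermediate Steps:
U(P, C) = C + P
(U(-585, -1507) - 1378925)/(4371897 - 1319466) = ((-1507 - 585) - 1378925)/(4371897 - 1319466) = (-2092 - 1378925)/3052431 = -1381017*1/3052431 = -460339/1017477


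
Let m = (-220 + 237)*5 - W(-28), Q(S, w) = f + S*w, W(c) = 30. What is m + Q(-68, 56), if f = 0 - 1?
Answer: -3754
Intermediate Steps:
f = -1
Q(S, w) = -1 + S*w
m = 55 (m = (-220 + 237)*5 - 1*30 = 17*5 - 30 = 85 - 30 = 55)
m + Q(-68, 56) = 55 + (-1 - 68*56) = 55 + (-1 - 3808) = 55 - 3809 = -3754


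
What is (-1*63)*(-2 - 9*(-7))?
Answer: -3843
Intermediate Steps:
(-1*63)*(-2 - 9*(-7)) = -63*(-2 + 63) = -63*61 = -3843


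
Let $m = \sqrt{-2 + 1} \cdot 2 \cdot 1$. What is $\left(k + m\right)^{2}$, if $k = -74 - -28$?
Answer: $2112 - 184 i \approx 2112.0 - 184.0 i$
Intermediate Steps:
$k = -46$ ($k = -74 + 28 = -46$)
$m = 2 i$ ($m = \sqrt{-1} \cdot 2 \cdot 1 = i 2 \cdot 1 = 2 i 1 = 2 i \approx 2.0 i$)
$\left(k + m\right)^{2} = \left(-46 + 2 i\right)^{2}$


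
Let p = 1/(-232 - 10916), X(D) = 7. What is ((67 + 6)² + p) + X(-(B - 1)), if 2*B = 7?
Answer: 59485727/11148 ≈ 5336.0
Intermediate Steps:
B = 7/2 (B = (½)*7 = 7/2 ≈ 3.5000)
p = -1/11148 (p = 1/(-11148) = -1/11148 ≈ -8.9702e-5)
((67 + 6)² + p) + X(-(B - 1)) = ((67 + 6)² - 1/11148) + 7 = (73² - 1/11148) + 7 = (5329 - 1/11148) + 7 = 59407691/11148 + 7 = 59485727/11148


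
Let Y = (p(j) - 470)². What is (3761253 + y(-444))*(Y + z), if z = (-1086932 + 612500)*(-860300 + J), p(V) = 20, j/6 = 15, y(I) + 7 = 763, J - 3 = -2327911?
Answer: 5690370046832175204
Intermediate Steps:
J = -2327908 (J = 3 - 2327911 = -2327908)
y(I) = 756 (y(I) = -7 + 763 = 756)
j = 90 (j = 6*15 = 90)
Y = 202500 (Y = (20 - 470)² = (-450)² = 202500)
z = 1512587897856 (z = (-1086932 + 612500)*(-860300 - 2327908) = -474432*(-3188208) = 1512587897856)
(3761253 + y(-444))*(Y + z) = (3761253 + 756)*(202500 + 1512587897856) = 3762009*1512588100356 = 5690370046832175204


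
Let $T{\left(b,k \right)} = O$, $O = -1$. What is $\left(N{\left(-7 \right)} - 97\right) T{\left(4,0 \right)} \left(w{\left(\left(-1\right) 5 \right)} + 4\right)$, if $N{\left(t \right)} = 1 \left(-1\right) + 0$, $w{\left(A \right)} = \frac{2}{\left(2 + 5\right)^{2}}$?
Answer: $396$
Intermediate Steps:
$T{\left(b,k \right)} = -1$
$w{\left(A \right)} = \frac{2}{49}$ ($w{\left(A \right)} = \frac{2}{7^{2}} = \frac{2}{49}$)
$N{\left(t \right)} = -1$ ($N{\left(t \right)} = -1 + 0 = -1$)
$\left(N{\left(-7 \right)} - 97\right) T{\left(4,0 \right)} \left(w{\left(\left(-1\right) 5 \right)} + 4\right) = \left(-1 - 97\right) \left(- (\frac{2}{49} + 4)\right) = - 98 \left(\left(-1\right) \frac{198}{49}\right) = \left(-98\right) \left(- \frac{198}{49}\right) = 396$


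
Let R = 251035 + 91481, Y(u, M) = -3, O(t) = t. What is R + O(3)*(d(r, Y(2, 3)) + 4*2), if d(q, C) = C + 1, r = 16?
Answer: 342534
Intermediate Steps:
d(q, C) = 1 + C
R = 342516
R + O(3)*(d(r, Y(2, 3)) + 4*2) = 342516 + 3*((1 - 3) + 4*2) = 342516 + 3*(-2 + 8) = 342516 + 3*6 = 342516 + 18 = 342534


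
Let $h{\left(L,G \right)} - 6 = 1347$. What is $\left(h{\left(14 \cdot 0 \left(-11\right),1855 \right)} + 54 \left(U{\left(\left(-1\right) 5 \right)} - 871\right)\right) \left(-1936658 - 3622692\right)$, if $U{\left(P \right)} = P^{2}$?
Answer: $246451544850$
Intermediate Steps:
$h{\left(L,G \right)} = 1353$ ($h{\left(L,G \right)} = 6 + 1347 = 1353$)
$\left(h{\left(14 \cdot 0 \left(-11\right),1855 \right)} + 54 \left(U{\left(\left(-1\right) 5 \right)} - 871\right)\right) \left(-1936658 - 3622692\right) = \left(1353 + 54 \left(\left(\left(-1\right) 5\right)^{2} - 871\right)\right) \left(-1936658 - 3622692\right) = \left(1353 + 54 \left(\left(-5\right)^{2} - 871\right)\right) \left(-5559350\right) = \left(1353 + 54 \left(25 - 871\right)\right) \left(-5559350\right) = \left(1353 + 54 \left(-846\right)\right) \left(-5559350\right) = \left(1353 - 45684\right) \left(-5559350\right) = \left(-44331\right) \left(-5559350\right) = 246451544850$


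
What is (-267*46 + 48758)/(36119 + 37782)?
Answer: 36476/73901 ≈ 0.49358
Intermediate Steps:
(-267*46 + 48758)/(36119 + 37782) = (-12282 + 48758)/73901 = 36476*(1/73901) = 36476/73901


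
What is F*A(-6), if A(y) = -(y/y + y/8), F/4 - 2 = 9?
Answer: -11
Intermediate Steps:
F = 44 (F = 8 + 4*9 = 8 + 36 = 44)
A(y) = -1 - y/8 (A(y) = -(1 + y*(⅛)) = -(1 + y/8) = -1 - y/8)
F*A(-6) = 44*(-1 - ⅛*(-6)) = 44*(-1 + ¾) = 44*(-¼) = -11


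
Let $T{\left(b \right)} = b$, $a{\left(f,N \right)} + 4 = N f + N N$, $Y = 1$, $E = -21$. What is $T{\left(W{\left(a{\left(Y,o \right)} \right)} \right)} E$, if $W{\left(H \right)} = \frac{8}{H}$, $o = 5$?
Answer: $- \frac{84}{13} \approx -6.4615$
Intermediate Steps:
$a{\left(f,N \right)} = -4 + N^{2} + N f$ ($a{\left(f,N \right)} = -4 + \left(N f + N N\right) = -4 + \left(N f + N^{2}\right) = -4 + \left(N^{2} + N f\right) = -4 + N^{2} + N f$)
$T{\left(W{\left(a{\left(Y,o \right)} \right)} \right)} E = \frac{8}{-4 + 5^{2} + 5 \cdot 1} \left(-21\right) = \frac{8}{-4 + 25 + 5} \left(-21\right) = \frac{8}{26} \left(-21\right) = 8 \cdot \frac{1}{26} \left(-21\right) = \frac{4}{13} \left(-21\right) = - \frac{84}{13}$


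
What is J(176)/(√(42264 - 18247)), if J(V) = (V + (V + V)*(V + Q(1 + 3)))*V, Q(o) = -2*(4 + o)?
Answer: 9943296*√24017/24017 ≈ 64161.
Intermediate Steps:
Q(o) = -8 - 2*o
J(V) = V*(V + 2*V*(-16 + V)) (J(V) = (V + (V + V)*(V + (-8 - 2*(1 + 3))))*V = (V + (2*V)*(V + (-8 - 2*4)))*V = (V + (2*V)*(V + (-8 - 8)))*V = (V + (2*V)*(V - 16))*V = (V + (2*V)*(-16 + V))*V = (V + 2*V*(-16 + V))*V = V*(V + 2*V*(-16 + V)))
J(176)/(√(42264 - 18247)) = (176²*(-31 + 2*176))/(√(42264 - 18247)) = (30976*(-31 + 352))/(√24017) = (30976*321)*(√24017/24017) = 9943296*(√24017/24017) = 9943296*√24017/24017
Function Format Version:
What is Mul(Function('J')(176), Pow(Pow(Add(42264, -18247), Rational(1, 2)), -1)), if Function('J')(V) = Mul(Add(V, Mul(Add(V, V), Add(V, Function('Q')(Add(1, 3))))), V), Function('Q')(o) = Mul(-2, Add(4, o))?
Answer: Mul(Rational(9943296, 24017), Pow(24017, Rational(1, 2))) ≈ 64161.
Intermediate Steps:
Function('Q')(o) = Add(-8, Mul(-2, o))
Function('J')(V) = Mul(V, Add(V, Mul(2, V, Add(-16, V)))) (Function('J')(V) = Mul(Add(V, Mul(Add(V, V), Add(V, Add(-8, Mul(-2, Add(1, 3)))))), V) = Mul(Add(V, Mul(Mul(2, V), Add(V, Add(-8, Mul(-2, 4))))), V) = Mul(Add(V, Mul(Mul(2, V), Add(V, Add(-8, -8)))), V) = Mul(Add(V, Mul(Mul(2, V), Add(V, -16))), V) = Mul(Add(V, Mul(Mul(2, V), Add(-16, V))), V) = Mul(Add(V, Mul(2, V, Add(-16, V))), V) = Mul(V, Add(V, Mul(2, V, Add(-16, V)))))
Mul(Function('J')(176), Pow(Pow(Add(42264, -18247), Rational(1, 2)), -1)) = Mul(Mul(Pow(176, 2), Add(-31, Mul(2, 176))), Pow(Pow(Add(42264, -18247), Rational(1, 2)), -1)) = Mul(Mul(30976, Add(-31, 352)), Pow(Pow(24017, Rational(1, 2)), -1)) = Mul(Mul(30976, 321), Mul(Rational(1, 24017), Pow(24017, Rational(1, 2)))) = Mul(9943296, Mul(Rational(1, 24017), Pow(24017, Rational(1, 2)))) = Mul(Rational(9943296, 24017), Pow(24017, Rational(1, 2)))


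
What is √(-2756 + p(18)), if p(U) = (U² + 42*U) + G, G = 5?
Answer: I*√1671 ≈ 40.878*I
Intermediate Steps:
p(U) = 5 + U² + 42*U (p(U) = (U² + 42*U) + 5 = 5 + U² + 42*U)
√(-2756 + p(18)) = √(-2756 + (5 + 18² + 42*18)) = √(-2756 + (5 + 324 + 756)) = √(-2756 + 1085) = √(-1671) = I*√1671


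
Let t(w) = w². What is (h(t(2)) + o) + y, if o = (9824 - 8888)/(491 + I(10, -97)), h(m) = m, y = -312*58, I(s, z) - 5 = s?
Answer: -4576808/253 ≈ -18090.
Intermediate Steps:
I(s, z) = 5 + s
y = -18096
o = 468/253 (o = (9824 - 8888)/(491 + (5 + 10)) = 936/(491 + 15) = 936/506 = 936*(1/506) = 468/253 ≈ 1.8498)
(h(t(2)) + o) + y = (2² + 468/253) - 18096 = (4 + 468/253) - 18096 = 1480/253 - 18096 = -4576808/253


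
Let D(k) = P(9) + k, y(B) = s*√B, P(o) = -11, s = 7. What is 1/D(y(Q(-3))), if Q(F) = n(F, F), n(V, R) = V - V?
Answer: -1/11 ≈ -0.090909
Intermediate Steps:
n(V, R) = 0
Q(F) = 0
y(B) = 7*√B
D(k) = -11 + k
1/D(y(Q(-3))) = 1/(-11 + 7*√0) = 1/(-11 + 7*0) = 1/(-11 + 0) = 1/(-11) = -1/11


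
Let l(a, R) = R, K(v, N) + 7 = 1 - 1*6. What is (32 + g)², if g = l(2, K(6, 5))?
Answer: 400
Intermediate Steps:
K(v, N) = -12 (K(v, N) = -7 + (1 - 1*6) = -7 + (1 - 6) = -7 - 5 = -12)
g = -12
(32 + g)² = (32 - 12)² = 20² = 400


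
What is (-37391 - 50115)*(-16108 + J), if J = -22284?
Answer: 3359530352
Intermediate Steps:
(-37391 - 50115)*(-16108 + J) = (-37391 - 50115)*(-16108 - 22284) = -87506*(-38392) = 3359530352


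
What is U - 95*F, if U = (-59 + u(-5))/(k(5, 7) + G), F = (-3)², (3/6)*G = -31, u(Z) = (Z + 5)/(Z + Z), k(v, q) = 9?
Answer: -45256/53 ≈ -853.89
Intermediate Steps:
u(Z) = (5 + Z)/(2*Z) (u(Z) = (5 + Z)/((2*Z)) = (5 + Z)*(1/(2*Z)) = (5 + Z)/(2*Z))
G = -62 (G = 2*(-31) = -62)
F = 9
U = 59/53 (U = (-59 + (½)*(5 - 5)/(-5))/(9 - 62) = (-59 + (½)*(-⅕)*0)/(-53) = (-59 + 0)*(-1/53) = -59*(-1/53) = 59/53 ≈ 1.1132)
U - 95*F = 59/53 - 95*9 = 59/53 - 855 = -45256/53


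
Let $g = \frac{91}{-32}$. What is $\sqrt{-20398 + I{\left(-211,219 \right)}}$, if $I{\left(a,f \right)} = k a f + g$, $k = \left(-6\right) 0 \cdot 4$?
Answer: $\frac{7 i \sqrt{26646}}{8} \approx 142.83 i$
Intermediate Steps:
$k = 0$ ($k = 0 \cdot 4 = 0$)
$g = - \frac{91}{32}$ ($g = 91 \left(- \frac{1}{32}\right) = - \frac{91}{32} \approx -2.8438$)
$I{\left(a,f \right)} = - \frac{91}{32}$ ($I{\left(a,f \right)} = 0 a f - \frac{91}{32} = 0 f - \frac{91}{32} = 0 - \frac{91}{32} = - \frac{91}{32}$)
$\sqrt{-20398 + I{\left(-211,219 \right)}} = \sqrt{-20398 - \frac{91}{32}} = \sqrt{- \frac{652827}{32}} = \frac{7 i \sqrt{26646}}{8}$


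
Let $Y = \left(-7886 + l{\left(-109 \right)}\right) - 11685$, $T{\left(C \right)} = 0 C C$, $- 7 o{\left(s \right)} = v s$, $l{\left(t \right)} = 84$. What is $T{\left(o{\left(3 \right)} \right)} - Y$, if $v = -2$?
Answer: $19487$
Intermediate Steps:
$o{\left(s \right)} = \frac{2 s}{7}$ ($o{\left(s \right)} = - \frac{\left(-2\right) s}{7} = \frac{2 s}{7}$)
$T{\left(C \right)} = 0$ ($T{\left(C \right)} = 0 C = 0$)
$Y = -19487$ ($Y = \left(-7886 + 84\right) - 11685 = -7802 - 11685 = -19487$)
$T{\left(o{\left(3 \right)} \right)} - Y = 0 - -19487 = 0 + 19487 = 19487$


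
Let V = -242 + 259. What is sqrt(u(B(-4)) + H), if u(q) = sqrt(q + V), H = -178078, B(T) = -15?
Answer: sqrt(-178078 + sqrt(2)) ≈ 421.99*I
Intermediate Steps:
V = 17
u(q) = sqrt(17 + q) (u(q) = sqrt(q + 17) = sqrt(17 + q))
sqrt(u(B(-4)) + H) = sqrt(sqrt(17 - 15) - 178078) = sqrt(sqrt(2) - 178078) = sqrt(-178078 + sqrt(2))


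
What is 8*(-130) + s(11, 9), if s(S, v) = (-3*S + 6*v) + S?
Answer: -1008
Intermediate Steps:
s(S, v) = -2*S + 6*v
8*(-130) + s(11, 9) = 8*(-130) + (-2*11 + 6*9) = -1040 + (-22 + 54) = -1040 + 32 = -1008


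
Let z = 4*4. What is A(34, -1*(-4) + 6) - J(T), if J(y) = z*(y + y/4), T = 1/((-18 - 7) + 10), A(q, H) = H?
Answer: 34/3 ≈ 11.333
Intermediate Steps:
z = 16
T = -1/15 (T = 1/(-25 + 10) = 1/(-15) = -1/15 ≈ -0.066667)
J(y) = 20*y (J(y) = 16*(y + y/4) = 16*(5*y/4) = 20*y)
A(34, -1*(-4) + 6) - J(T) = (-1*(-4) + 6) - 20*(-1)/15 = (4 + 6) - 1*(-4/3) = 10 + 4/3 = 34/3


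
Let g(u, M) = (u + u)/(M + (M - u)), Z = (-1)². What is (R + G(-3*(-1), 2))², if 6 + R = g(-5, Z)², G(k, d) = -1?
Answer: 59049/2401 ≈ 24.594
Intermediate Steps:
Z = 1
g(u, M) = 2*u/(-u + 2*M) (g(u, M) = (2*u)/(-u + 2*M) = 2*u/(-u + 2*M))
R = -194/49 (R = -6 + (2*(-5)/(-1*(-5) + 2*1))² = -6 + (2*(-5)/(5 + 2))² = -6 + (2*(-5)/7)² = -6 + (2*(-5)*(⅐))² = -6 + (-10/7)² = -6 + 100/49 = -194/49 ≈ -3.9592)
(R + G(-3*(-1), 2))² = (-194/49 - 1)² = (-243/49)² = 59049/2401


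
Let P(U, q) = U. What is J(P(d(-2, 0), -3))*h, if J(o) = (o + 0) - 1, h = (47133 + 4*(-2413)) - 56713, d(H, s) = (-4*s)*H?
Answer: 19232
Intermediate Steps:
d(H, s) = -4*H*s
h = -19232 (h = (47133 - 9652) - 56713 = 37481 - 56713 = -19232)
J(o) = -1 + o (J(o) = o - 1 = -1 + o)
J(P(d(-2, 0), -3))*h = (-1 - 4*(-2)*0)*(-19232) = (-1 + 0)*(-19232) = -1*(-19232) = 19232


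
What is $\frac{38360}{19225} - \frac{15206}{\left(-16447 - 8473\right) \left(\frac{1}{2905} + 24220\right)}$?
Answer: $\frac{192169454525837}{96308944630820} \approx 1.9953$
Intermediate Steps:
$\frac{38360}{19225} - \frac{15206}{\left(-16447 - 8473\right) \left(\frac{1}{2905} + 24220\right)} = 38360 \cdot \frac{1}{19225} - \frac{15206}{\left(-24920\right) \left(\frac{1}{2905} + 24220\right)} = \frac{7672}{3845} - \frac{15206}{\left(-24920\right) \frac{70359101}{2905}} = \frac{7672}{3845} - \frac{15206}{- \frac{50095679912}{83}} = \frac{7672}{3845} - - \frac{631049}{25047839956} = \frac{7672}{3845} + \frac{631049}{25047839956} = \frac{192169454525837}{96308944630820}$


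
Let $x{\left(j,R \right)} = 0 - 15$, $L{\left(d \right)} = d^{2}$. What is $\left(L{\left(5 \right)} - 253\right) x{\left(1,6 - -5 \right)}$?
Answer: $3420$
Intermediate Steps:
$x{\left(j,R \right)} = -15$ ($x{\left(j,R \right)} = 0 - 15 = -15$)
$\left(L{\left(5 \right)} - 253\right) x{\left(1,6 - -5 \right)} = \left(5^{2} - 253\right) \left(-15\right) = \left(25 - 253\right) \left(-15\right) = \left(-228\right) \left(-15\right) = 3420$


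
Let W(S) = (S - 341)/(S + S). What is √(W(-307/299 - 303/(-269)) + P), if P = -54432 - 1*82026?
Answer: I*√8873773098467/8014 ≈ 371.71*I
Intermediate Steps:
P = -136458 (P = -54432 - 82026 = -136458)
W(S) = (-341 + S)/(2*S) (W(S) = (-341 + S)/((2*S)) = (-341 + S)*(1/(2*S)) = (-341 + S)/(2*S))
√(W(-307/299 - 303/(-269)) + P) = √((-341 + (-307/299 - 303/(-269)))/(2*(-307/299 - 303/(-269))) - 136458) = √((-341 + (-307*1/299 - 303*(-1/269)))/(2*(-307*1/299 - 303*(-1/269))) - 136458) = √((-341 + (-307/299 + 303/269))/(2*(-307/299 + 303/269)) - 136458) = √((-341 + 8014/80431)/(2*(8014/80431)) - 136458) = √((½)*(80431/8014)*(-27418957/80431) - 136458) = √(-27418957/16028 - 136458) = √(-2214567781/16028) = I*√8873773098467/8014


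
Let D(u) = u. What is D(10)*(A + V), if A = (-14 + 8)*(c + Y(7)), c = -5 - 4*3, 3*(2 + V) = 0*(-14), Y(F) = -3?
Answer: 1180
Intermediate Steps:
V = -2 (V = -2 + (0*(-14))/3 = -2 + (1/3)*0 = -2 + 0 = -2)
c = -17 (c = -5 - 12 = -17)
A = 120 (A = (-14 + 8)*(-17 - 3) = -6*(-20) = 120)
D(10)*(A + V) = 10*(120 - 2) = 10*118 = 1180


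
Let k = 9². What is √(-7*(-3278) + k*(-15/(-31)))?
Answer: √22088771/31 ≈ 151.61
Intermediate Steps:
k = 81
√(-7*(-3278) + k*(-15/(-31))) = √(-7*(-3278) + 81*(-15/(-31))) = √(22946 + 81*(-15*(-1/31))) = √(22946 + 81*(15/31)) = √(22946 + 1215/31) = √(712541/31) = √22088771/31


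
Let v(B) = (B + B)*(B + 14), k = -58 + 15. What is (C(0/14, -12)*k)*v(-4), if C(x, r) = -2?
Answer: -6880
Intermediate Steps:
k = -43
v(B) = 2*B*(14 + B) (v(B) = (2*B)*(14 + B) = 2*B*(14 + B))
(C(0/14, -12)*k)*v(-4) = (-2*(-43))*(2*(-4)*(14 - 4)) = 86*(2*(-4)*10) = 86*(-80) = -6880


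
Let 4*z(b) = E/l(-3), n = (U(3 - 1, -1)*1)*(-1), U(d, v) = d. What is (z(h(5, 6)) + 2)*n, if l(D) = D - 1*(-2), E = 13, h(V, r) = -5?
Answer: 5/2 ≈ 2.5000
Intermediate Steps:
l(D) = 2 + D (l(D) = D + 2 = 2 + D)
n = -2 (n = ((3 - 1)*1)*(-1) = (2*1)*(-1) = 2*(-1) = -2)
z(b) = -13/4 (z(b) = (13/(2 - 3))/4 = (13/(-1))/4 = (13*(-1))/4 = (¼)*(-13) = -13/4)
(z(h(5, 6)) + 2)*n = (-13/4 + 2)*(-2) = -5/4*(-2) = 5/2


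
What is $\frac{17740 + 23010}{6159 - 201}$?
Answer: $\frac{20375}{2979} \approx 6.8395$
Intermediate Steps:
$\frac{17740 + 23010}{6159 - 201} = \frac{40750}{5958} = 40750 \cdot \frac{1}{5958} = \frac{20375}{2979}$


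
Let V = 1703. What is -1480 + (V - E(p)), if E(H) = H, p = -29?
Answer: 252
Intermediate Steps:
-1480 + (V - E(p)) = -1480 + (1703 - 1*(-29)) = -1480 + (1703 + 29) = -1480 + 1732 = 252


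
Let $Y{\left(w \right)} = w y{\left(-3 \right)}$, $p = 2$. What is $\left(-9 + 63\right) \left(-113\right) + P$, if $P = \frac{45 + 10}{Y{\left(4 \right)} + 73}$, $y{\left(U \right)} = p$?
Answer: $- \frac{494207}{81} \approx -6101.3$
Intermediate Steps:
$y{\left(U \right)} = 2$
$Y{\left(w \right)} = 2 w$ ($Y{\left(w \right)} = w 2 = 2 w$)
$P = \frac{55}{81}$ ($P = \frac{45 + 10}{2 \cdot 4 + 73} = \frac{55}{8 + 73} = \frac{55}{81} \approx 0.67901$)
$\left(-9 + 63\right) \left(-113\right) + P = \left(-9 + 63\right) \left(-113\right) + \frac{55}{81} = 54 \left(-113\right) + \frac{55}{81} = -6102 + \frac{55}{81} = - \frac{494207}{81}$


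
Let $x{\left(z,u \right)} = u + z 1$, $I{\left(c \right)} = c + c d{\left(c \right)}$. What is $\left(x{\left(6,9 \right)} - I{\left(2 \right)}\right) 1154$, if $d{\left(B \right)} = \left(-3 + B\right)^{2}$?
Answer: $12694$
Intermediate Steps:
$I{\left(c \right)} = c + c \left(-3 + c\right)^{2}$
$x{\left(z,u \right)} = u + z$
$\left(x{\left(6,9 \right)} - I{\left(2 \right)}\right) 1154 = \left(\left(9 + 6\right) - 2 \left(1 + \left(-3 + 2\right)^{2}\right)\right) 1154 = \left(15 - 2 \left(1 + \left(-1\right)^{2}\right)\right) 1154 = \left(15 - 2 \left(1 + 1\right)\right) 1154 = \left(15 - 2 \cdot 2\right) 1154 = \left(15 - 4\right) 1154 = 11 \cdot 1154 = 12694$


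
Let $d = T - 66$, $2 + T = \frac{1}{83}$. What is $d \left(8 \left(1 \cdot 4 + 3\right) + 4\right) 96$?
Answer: $- \frac{32503680}{83} \approx -3.9161 \cdot 10^{5}$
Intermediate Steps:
$T = - \frac{165}{83}$ ($T = -2 + \frac{1}{83} = - \frac{165}{83} \approx -1.988$)
$d = - \frac{5643}{83}$ ($d = - \frac{165}{83} - 66 = - \frac{5643}{83} \approx -67.988$)
$d \left(8 \left(1 \cdot 4 + 3\right) + 4\right) 96 = - \frac{5643 \left(8 \left(1 \cdot 4 + 3\right) + 4\right)}{83} \cdot 96 = - \frac{5643 \left(8 \left(4 + 3\right) + 4\right)}{83} \cdot 96 = - \frac{5643 \left(8 \cdot 7 + 4\right)}{83} \cdot 96 = - \frac{5643 \left(56 + 4\right)}{83} \cdot 96 = \left(- \frac{5643}{83}\right) 60 \cdot 96 = \left(- \frac{338580}{83}\right) 96 = - \frac{32503680}{83}$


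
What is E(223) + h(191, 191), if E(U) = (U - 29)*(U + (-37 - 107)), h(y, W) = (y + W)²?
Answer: 161250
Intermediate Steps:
h(y, W) = (W + y)²
E(U) = (-144 + U)*(-29 + U) (E(U) = (-29 + U)*(U - 144) = (-29 + U)*(-144 + U) = (-144 + U)*(-29 + U))
E(223) + h(191, 191) = (4176 + 223² - 173*223) + (191 + 191)² = (4176 + 49729 - 38579) + 382² = 15326 + 145924 = 161250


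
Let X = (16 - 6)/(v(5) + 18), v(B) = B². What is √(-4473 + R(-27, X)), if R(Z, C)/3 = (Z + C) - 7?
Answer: 3*I*√939765/43 ≈ 67.634*I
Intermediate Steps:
X = 10/43 (X = (16 - 6)/(5² + 18) = 10/(25 + 18) = 10/43 ≈ 0.23256)
R(Z, C) = -21 + 3*C + 3*Z (R(Z, C) = 3*((Z + C) - 7) = 3*((C + Z) - 7) = 3*(-7 + C + Z) = -21 + 3*C + 3*Z)
√(-4473 + R(-27, X)) = √(-4473 + (-21 + 3*(10/43) + 3*(-27))) = √(-4473 + (-21 + 30/43 - 81)) = √(-4473 - 4356/43) = √(-196695/43) = 3*I*√939765/43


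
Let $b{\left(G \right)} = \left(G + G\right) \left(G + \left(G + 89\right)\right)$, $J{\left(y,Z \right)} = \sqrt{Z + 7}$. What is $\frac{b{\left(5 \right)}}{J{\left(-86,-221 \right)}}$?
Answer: $- \frac{495 i \sqrt{214}}{107} \approx - 67.675 i$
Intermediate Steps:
$J{\left(y,Z \right)} = \sqrt{7 + Z}$
$b{\left(G \right)} = 2 G \left(89 + 2 G\right)$ ($b{\left(G \right)} = 2 G \left(G + \left(89 + G\right)\right) = 2 G \left(89 + 2 G\right)$)
$\frac{b{\left(5 \right)}}{J{\left(-86,-221 \right)}} = \frac{2 \cdot 5 \left(89 + 2 \cdot 5\right)}{\sqrt{7 - 221}} = \frac{2 \cdot 5 \left(89 + 10\right)}{\sqrt{-214}} = \frac{2 \cdot 5 \cdot 99}{i \sqrt{214}} = 990 \left(- \frac{i \sqrt{214}}{214}\right) = - \frac{495 i \sqrt{214}}{107}$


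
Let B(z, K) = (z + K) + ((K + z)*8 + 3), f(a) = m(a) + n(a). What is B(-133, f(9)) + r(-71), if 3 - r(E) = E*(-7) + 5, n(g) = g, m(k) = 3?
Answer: -1585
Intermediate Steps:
f(a) = 3 + a
r(E) = -2 + 7*E (r(E) = 3 - (E*(-7) + 5) = 3 - (-7*E + 5) = 3 - (5 - 7*E) = 3 + (-5 + 7*E) = -2 + 7*E)
B(z, K) = 3 + 9*K + 9*z (B(z, K) = (K + z) + ((8*K + 8*z) + 3) = (K + z) + (3 + 8*K + 8*z) = 3 + 9*K + 9*z)
B(-133, f(9)) + r(-71) = (3 + 9*(3 + 9) + 9*(-133)) + (-2 + 7*(-71)) = (3 + 9*12 - 1197) + (-2 - 497) = (3 + 108 - 1197) - 499 = -1086 - 499 = -1585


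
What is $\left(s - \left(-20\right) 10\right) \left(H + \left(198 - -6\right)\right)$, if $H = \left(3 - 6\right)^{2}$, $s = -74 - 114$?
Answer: $2556$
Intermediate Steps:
$s = -188$ ($s = -74 - 114 = -188$)
$H = 9$ ($H = \left(-3\right)^{2} = 9$)
$\left(s - \left(-20\right) 10\right) \left(H + \left(198 - -6\right)\right) = \left(-188 - \left(-20\right) 10\right) \left(9 + \left(198 - -6\right)\right) = \left(-188 - -200\right) \left(9 + \left(198 + 6\right)\right) = \left(-188 + 200\right) \left(9 + 204\right) = 12 \cdot 213 = 2556$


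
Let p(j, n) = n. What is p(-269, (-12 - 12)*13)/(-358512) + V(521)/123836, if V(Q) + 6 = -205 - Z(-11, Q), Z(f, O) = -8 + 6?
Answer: -756087/924931084 ≈ -0.00081745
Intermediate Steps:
Z(f, O) = -2
V(Q) = -209 (V(Q) = -6 + (-205 - 1*(-2)) = -6 + (-205 + 2) = -6 - 203 = -209)
p(-269, (-12 - 12)*13)/(-358512) + V(521)/123836 = ((-12 - 12)*13)/(-358512) - 209/123836 = -24*13*(-1/358512) - 209*1/123836 = -312*(-1/358512) - 209/123836 = 13/14938 - 209/123836 = -756087/924931084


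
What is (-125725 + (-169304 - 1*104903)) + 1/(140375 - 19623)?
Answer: -48292588863/120752 ≈ -3.9993e+5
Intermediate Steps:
(-125725 + (-169304 - 1*104903)) + 1/(140375 - 19623) = (-125725 + (-169304 - 104903)) + 1/120752 = (-125725 - 274207) + 1/120752 = -399932 + 1/120752 = -48292588863/120752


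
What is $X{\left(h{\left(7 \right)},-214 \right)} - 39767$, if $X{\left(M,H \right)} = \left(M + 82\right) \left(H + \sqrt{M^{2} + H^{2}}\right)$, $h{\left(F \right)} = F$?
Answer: $-58813 + 89 \sqrt{45845} \approx -39757.0$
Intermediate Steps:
$X{\left(M,H \right)} = \left(82 + M\right) \left(H + \sqrt{H^{2} + M^{2}}\right)$
$X{\left(h{\left(7 \right)},-214 \right)} - 39767 = \left(82 \left(-214\right) + 82 \sqrt{\left(-214\right)^{2} + 7^{2}} - 1498 + 7 \sqrt{\left(-214\right)^{2} + 7^{2}}\right) - 39767 = \left(-17548 + 82 \sqrt{45796 + 49} - 1498 + 7 \sqrt{45796 + 49}\right) - 39767 = \left(-17548 + 82 \sqrt{45845} - 1498 + 7 \sqrt{45845}\right) - 39767 = \left(-19046 + 89 \sqrt{45845}\right) - 39767 = -58813 + 89 \sqrt{45845}$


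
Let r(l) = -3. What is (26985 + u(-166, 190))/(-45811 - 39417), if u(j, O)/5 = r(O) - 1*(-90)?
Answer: -6855/21307 ≈ -0.32173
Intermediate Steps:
u(j, O) = 435 (u(j, O) = 5*(-3 - 1*(-90)) = 5*(-3 + 90) = 5*87 = 435)
(26985 + u(-166, 190))/(-45811 - 39417) = (26985 + 435)/(-45811 - 39417) = 27420/(-85228) = 27420*(-1/85228) = -6855/21307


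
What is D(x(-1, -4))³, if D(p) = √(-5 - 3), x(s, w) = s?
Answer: -16*I*√2 ≈ -22.627*I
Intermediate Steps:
D(p) = 2*I*√2 (D(p) = √(-8) = 2*I*√2)
D(x(-1, -4))³ = (2*I*√2)³ = -16*I*√2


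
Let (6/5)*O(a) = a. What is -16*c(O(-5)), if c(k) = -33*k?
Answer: -2200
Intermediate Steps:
O(a) = 5*a/6
-16*c(O(-5)) = -(-528)*(⅚)*(-5) = -(-528)*(-25)/6 = -16*275/2 = -2200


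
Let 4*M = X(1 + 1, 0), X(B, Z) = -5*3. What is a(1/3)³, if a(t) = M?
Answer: -3375/64 ≈ -52.734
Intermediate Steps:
X(B, Z) = -15
M = -15/4 (M = (¼)*(-15) = -15/4 ≈ -3.7500)
a(t) = -15/4
a(1/3)³ = (-15/4)³ = -3375/64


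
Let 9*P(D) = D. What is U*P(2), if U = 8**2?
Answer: 128/9 ≈ 14.222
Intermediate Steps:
U = 64
P(D) = D/9
U*P(2) = 64*((1/9)*2) = 64*(2/9) = 128/9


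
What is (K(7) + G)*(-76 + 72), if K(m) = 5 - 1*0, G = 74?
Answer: -316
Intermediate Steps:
K(m) = 5 (K(m) = 5 + 0 = 5)
(K(7) + G)*(-76 + 72) = (5 + 74)*(-76 + 72) = 79*(-4) = -316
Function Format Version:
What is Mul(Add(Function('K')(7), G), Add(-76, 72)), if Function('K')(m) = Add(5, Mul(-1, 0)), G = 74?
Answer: -316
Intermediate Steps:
Function('K')(m) = 5 (Function('K')(m) = Add(5, 0) = 5)
Mul(Add(Function('K')(7), G), Add(-76, 72)) = Mul(Add(5, 74), Add(-76, 72)) = Mul(79, -4) = -316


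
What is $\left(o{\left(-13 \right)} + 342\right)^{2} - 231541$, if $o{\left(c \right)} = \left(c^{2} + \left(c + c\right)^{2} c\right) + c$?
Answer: $68492559$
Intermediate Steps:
$o{\left(c \right)} = c + c^{2} + 4 c^{3}$ ($o{\left(c \right)} = \left(c^{2} + \left(2 c\right)^{2} c\right) + c = \left(c^{2} + 4 c^{2} c\right) + c = \left(c^{2} + 4 c^{3}\right) + c = c + c^{2} + 4 c^{3}$)
$\left(o{\left(-13 \right)} + 342\right)^{2} - 231541 = \left(- 13 \left(1 - 13 + 4 \left(-13\right)^{2}\right) + 342\right)^{2} - 231541 = \left(- 13 \left(1 - 13 + 4 \cdot 169\right) + 342\right)^{2} - 231541 = \left(- 13 \left(1 - 13 + 676\right) + 342\right)^{2} - 231541 = \left(\left(-13\right) 664 + 342\right)^{2} - 231541 = \left(-8632 + 342\right)^{2} - 231541 = \left(-8290\right)^{2} - 231541 = 68724100 - 231541 = 68492559$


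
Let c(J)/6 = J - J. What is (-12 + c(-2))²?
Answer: 144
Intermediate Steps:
c(J) = 0 (c(J) = 6*(J - J) = 6*0 = 0)
(-12 + c(-2))² = (-12 + 0)² = (-12)² = 144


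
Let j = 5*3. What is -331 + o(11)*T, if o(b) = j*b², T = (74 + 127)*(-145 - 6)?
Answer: -55087396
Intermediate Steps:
T = -30351 (T = 201*(-151) = -30351)
j = 15
o(b) = 15*b²
-331 + o(11)*T = -331 + (15*11²)*(-30351) = -331 + (15*121)*(-30351) = -331 + 1815*(-30351) = -331 - 55087065 = -55087396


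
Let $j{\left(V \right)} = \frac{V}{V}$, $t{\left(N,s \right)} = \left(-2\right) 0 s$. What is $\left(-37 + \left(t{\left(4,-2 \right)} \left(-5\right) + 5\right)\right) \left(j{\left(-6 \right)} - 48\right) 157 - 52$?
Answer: $236076$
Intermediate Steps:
$t{\left(N,s \right)} = 0$ ($t{\left(N,s \right)} = 0 s = 0$)
$j{\left(V \right)} = 1$
$\left(-37 + \left(t{\left(4,-2 \right)} \left(-5\right) + 5\right)\right) \left(j{\left(-6 \right)} - 48\right) 157 - 52 = \left(-37 + \left(0 \left(-5\right) + 5\right)\right) \left(1 - 48\right) 157 - 52 = \left(-37 + \left(0 + 5\right)\right) \left(-47\right) 157 - 52 = \left(-37 + 5\right) \left(-47\right) 157 - 52 = \left(-32\right) \left(-47\right) 157 - 52 = 1504 \cdot 157 - 52 = 236128 - 52 = 236076$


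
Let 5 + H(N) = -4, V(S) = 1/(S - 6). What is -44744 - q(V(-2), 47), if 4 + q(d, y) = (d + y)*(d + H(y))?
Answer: -2835985/64 ≈ -44312.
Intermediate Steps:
V(S) = 1/(-6 + S)
H(N) = -9 (H(N) = -5 - 4 = -9)
q(d, y) = -4 + (-9 + d)*(d + y) (q(d, y) = -4 + (d + y)*(d - 9) = -4 + (d + y)*(-9 + d) = -4 + (-9 + d)*(d + y))
-44744 - q(V(-2), 47) = -44744 - (-4 + (1/(-6 - 2))**2 - 9/(-6 - 2) - 9*47 + 47/(-6 - 2)) = -44744 - (-4 + (1/(-8))**2 - 9/(-8) - 423 + 47/(-8)) = -44744 - (-4 + (-1/8)**2 - 9*(-1/8) - 423 - 1/8*47) = -44744 - (-4 + 1/64 + 9/8 - 423 - 47/8) = -44744 - 1*(-27631/64) = -44744 + 27631/64 = -2835985/64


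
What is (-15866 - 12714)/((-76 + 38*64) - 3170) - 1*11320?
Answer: -4592950/407 ≈ -11285.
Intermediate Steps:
(-15866 - 12714)/((-76 + 38*64) - 3170) - 1*11320 = -28580/((-76 + 2432) - 3170) - 11320 = -28580/(2356 - 3170) - 11320 = -28580/(-814) - 11320 = -28580*(-1/814) - 11320 = 14290/407 - 11320 = -4592950/407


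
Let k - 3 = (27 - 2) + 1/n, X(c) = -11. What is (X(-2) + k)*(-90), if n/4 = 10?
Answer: -6129/4 ≈ -1532.3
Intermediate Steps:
n = 40 (n = 4*10 = 40)
k = 1121/40 (k = 3 + ((27 - 2) + 1/40) = 3 + (25 + 1/40) = 3 + 1001/40 = 1121/40 ≈ 28.025)
(X(-2) + k)*(-90) = (-11 + 1121/40)*(-90) = (681/40)*(-90) = -6129/4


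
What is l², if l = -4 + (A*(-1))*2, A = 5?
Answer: 196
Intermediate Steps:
l = -14 (l = -4 + (5*(-1))*2 = -4 - 5*2 = -4 - 10 = -14)
l² = (-14)² = 196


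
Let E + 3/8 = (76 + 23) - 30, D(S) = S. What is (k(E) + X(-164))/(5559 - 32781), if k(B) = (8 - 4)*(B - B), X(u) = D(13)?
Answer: -1/2094 ≈ -0.00047755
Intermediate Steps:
X(u) = 13
E = 549/8 (E = -3/8 + ((76 + 23) - 30) = -3/8 + (99 - 30) = -3/8 + 69 = 549/8 ≈ 68.625)
k(B) = 0 (k(B) = 4*0 = 0)
(k(E) + X(-164))/(5559 - 32781) = (0 + 13)/(5559 - 32781) = 13/(-27222) = 13*(-1/27222) = -1/2094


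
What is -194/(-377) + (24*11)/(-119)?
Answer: -76442/44863 ≈ -1.7039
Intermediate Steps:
-194/(-377) + (24*11)/(-119) = -194*(-1/377) + 264*(-1/119) = 194/377 - 264/119 = -76442/44863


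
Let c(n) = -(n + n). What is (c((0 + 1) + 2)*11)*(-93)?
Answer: 6138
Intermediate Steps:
c(n) = -2*n
(c((0 + 1) + 2)*11)*(-93) = (-2*((0 + 1) + 2)*11)*(-93) = (-2*(1 + 2)*11)*(-93) = (-2*3*11)*(-93) = -6*11*(-93) = -66*(-93) = 6138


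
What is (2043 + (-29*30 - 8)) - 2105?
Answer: -940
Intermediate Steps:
(2043 + (-29*30 - 8)) - 2105 = (2043 + (-870 - 8)) - 2105 = (2043 - 878) - 2105 = 1165 - 2105 = -940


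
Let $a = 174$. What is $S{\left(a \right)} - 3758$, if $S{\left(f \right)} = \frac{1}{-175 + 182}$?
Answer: $- \frac{26305}{7} \approx -3757.9$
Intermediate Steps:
$S{\left(f \right)} = \frac{1}{7}$
$S{\left(a \right)} - 3758 = \frac{1}{7} - 3758 = - \frac{26305}{7}$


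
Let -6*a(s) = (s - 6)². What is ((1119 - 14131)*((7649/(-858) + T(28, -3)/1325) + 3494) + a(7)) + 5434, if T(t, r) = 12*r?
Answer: -17182403844873/378950 ≈ -4.5342e+7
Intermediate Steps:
a(s) = -(-6 + s)²/6 (a(s) = -(s - 6)²/6 = -(-6 + s)²/6)
((1119 - 14131)*((7649/(-858) + T(28, -3)/1325) + 3494) + a(7)) + 5434 = ((1119 - 14131)*((7649/(-858) + (12*(-3))/1325) + 3494) - (-6 + 7)²/6) + 5434 = (-13012*((7649*(-1/858) - 36*1/1325) + 3494) - ⅙*1²) + 5434 = (-13012*((-7649/858 - 36/1325) + 3494) - ⅙*1) + 5434 = (-13012*(-10165813/1136850 + 3494) - ⅙) + 5434 = (-13012*3961988087/1136850 - ⅙) + 5434 = (-25776694494022/568425 - ⅙) + 5434 = -17184463059173/378950 + 5434 = -17182403844873/378950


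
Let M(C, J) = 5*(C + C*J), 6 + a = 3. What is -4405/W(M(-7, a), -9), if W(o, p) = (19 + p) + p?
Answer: -4405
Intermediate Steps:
a = -3 (a = -6 + 3 = -3)
M(C, J) = 5*C + 5*C*J
W(o, p) = 19 + 2*p
-4405/W(M(-7, a), -9) = -4405/(19 + 2*(-9)) = -4405/(19 - 18) = -4405/1 = -4405*1 = -4405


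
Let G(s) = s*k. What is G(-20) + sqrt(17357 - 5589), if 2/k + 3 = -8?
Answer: 40/11 + 2*sqrt(2942) ≈ 112.12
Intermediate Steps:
k = -2/11 (k = 2/(-3 - 8) = 2/(-11) = 2*(-1/11) = -2/11 ≈ -0.18182)
G(s) = -2*s/11 (G(s) = s*(-2/11) = -2*s/11)
G(-20) + sqrt(17357 - 5589) = -2/11*(-20) + sqrt(17357 - 5589) = 40/11 + sqrt(11768) = 40/11 + 2*sqrt(2942)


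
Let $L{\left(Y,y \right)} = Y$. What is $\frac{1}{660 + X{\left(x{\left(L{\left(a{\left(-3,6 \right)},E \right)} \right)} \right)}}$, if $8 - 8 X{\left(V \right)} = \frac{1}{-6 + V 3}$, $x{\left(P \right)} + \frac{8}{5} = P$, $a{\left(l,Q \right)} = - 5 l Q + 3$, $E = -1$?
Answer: $\frac{10728}{7091203} \approx 0.0015129$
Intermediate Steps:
$a{\left(l,Q \right)} = 3 - 5 Q l$ ($a{\left(l,Q \right)} = - 5 Q l + 3 = 3 - 5 Q l$)
$x{\left(P \right)} = - \frac{8}{5} + P$
$X{\left(V \right)} = 1 - \frac{1}{8 \left(-6 + 3 V\right)}$ ($X{\left(V \right)} = 1 - \frac{1}{8 \left(-6 + V 3\right)} = 1 - \frac{1}{8 \left(-6 + 3 V\right)}$)
$\frac{1}{660 + X{\left(x{\left(L{\left(a{\left(-3,6 \right)},E \right)} \right)} \right)}} = \frac{1}{660 + \frac{- \frac{49}{24} - \left(- \frac{7}{5} - 90\right)}{-2 - \left(- \frac{7}{5} - 90\right)}} = \frac{1}{660 + \frac{- \frac{49}{24} + \left(- \frac{8}{5} + \left(3 + 90\right)\right)}{-2 + \left(- \frac{8}{5} + \left(3 + 90\right)\right)}} = \frac{1}{660 + \frac{- \frac{49}{24} + \left(- \frac{8}{5} + 93\right)}{-2 + \left(- \frac{8}{5} + 93\right)}} = \frac{1}{660 + \frac{- \frac{49}{24} + \frac{457}{5}}{-2 + \frac{457}{5}}} = \frac{1}{660 + \frac{1}{\frac{447}{5}} \cdot \frac{10723}{120}} = \frac{1}{660 + \frac{5}{447} \cdot \frac{10723}{120}} = \frac{1}{660 + \frac{10723}{10728}} = \frac{1}{\frac{7091203}{10728}} = \frac{10728}{7091203}$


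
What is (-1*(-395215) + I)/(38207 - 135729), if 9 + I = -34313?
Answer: -360893/97522 ≈ -3.7006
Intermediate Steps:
I = -34322 (I = -9 - 34313 = -34322)
(-1*(-395215) + I)/(38207 - 135729) = (-1*(-395215) - 34322)/(38207 - 135729) = (395215 - 34322)/(-97522) = 360893*(-1/97522) = -360893/97522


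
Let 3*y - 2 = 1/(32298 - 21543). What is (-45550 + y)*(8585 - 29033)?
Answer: 3339043071008/3585 ≈ 9.3139e+8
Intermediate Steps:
y = 21511/32265 (y = ⅔ + 1/(3*(32298 - 21543)) = ⅔ + (⅓)/10755 = ⅔ + (⅓)*(1/10755) = ⅔ + 1/32265 = 21511/32265 ≈ 0.66670)
(-45550 + y)*(8585 - 29033) = (-45550 + 21511/32265)*(8585 - 29033) = -1469649239/32265*(-20448) = 3339043071008/3585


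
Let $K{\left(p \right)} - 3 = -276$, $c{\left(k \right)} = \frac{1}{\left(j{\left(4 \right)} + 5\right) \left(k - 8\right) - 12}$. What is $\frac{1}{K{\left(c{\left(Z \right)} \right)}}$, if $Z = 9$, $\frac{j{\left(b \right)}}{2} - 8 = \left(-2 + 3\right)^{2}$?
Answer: $- \frac{1}{273} \approx -0.003663$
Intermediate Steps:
$j{\left(b \right)} = 18$ ($j{\left(b \right)} = 16 + 2 \left(-2 + 3\right)^{2} = 16 + 2 \cdot 1^{2} = 16 + 2 \cdot 1 = 16 + 2 = 18$)
$c{\left(k \right)} = \frac{1}{-196 + 23 k}$ ($c{\left(k \right)} = \frac{1}{\left(18 + 5\right) \left(k - 8\right) - 12} = \frac{1}{23 \left(-8 + k\right) - 12} = \frac{1}{\left(-184 + 23 k\right) - 12} = \frac{1}{-196 + 23 k}$)
$K{\left(p \right)} = -273$ ($K{\left(p \right)} = 3 - 276 = -273$)
$\frac{1}{K{\left(c{\left(Z \right)} \right)}} = \frac{1}{-273} = - \frac{1}{273}$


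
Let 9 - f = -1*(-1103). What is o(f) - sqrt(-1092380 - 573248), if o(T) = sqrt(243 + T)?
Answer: I*(sqrt(851) - 2*sqrt(416407)) ≈ -1261.4*I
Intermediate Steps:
f = -1094 (f = 9 - (-1)*(-1103) = 9 - 1*1103 = 9 - 1103 = -1094)
o(f) - sqrt(-1092380 - 573248) = sqrt(243 - 1094) - sqrt(-1092380 - 573248) = sqrt(-851) - sqrt(-1665628) = I*sqrt(851) - 2*I*sqrt(416407)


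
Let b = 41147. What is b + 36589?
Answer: 77736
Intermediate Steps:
b + 36589 = 41147 + 36589 = 77736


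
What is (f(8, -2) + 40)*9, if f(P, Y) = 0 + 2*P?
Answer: 504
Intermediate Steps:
f(P, Y) = 2*P
(f(8, -2) + 40)*9 = (2*8 + 40)*9 = (16 + 40)*9 = 56*9 = 504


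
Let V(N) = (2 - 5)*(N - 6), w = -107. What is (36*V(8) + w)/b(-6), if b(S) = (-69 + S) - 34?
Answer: 323/109 ≈ 2.9633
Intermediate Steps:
V(N) = 18 - 3*N (V(N) = -3*(-6 + N) = 18 - 3*N)
b(S) = -103 + S
(36*V(8) + w)/b(-6) = (36*(18 - 3*8) - 107)/(-103 - 6) = (36*(18 - 24) - 107)/(-109) = (36*(-6) - 107)*(-1/109) = (-216 - 107)*(-1/109) = -323*(-1/109) = 323/109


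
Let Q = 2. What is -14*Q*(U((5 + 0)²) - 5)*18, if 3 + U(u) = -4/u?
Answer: 102816/25 ≈ 4112.6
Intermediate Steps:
U(u) = -3 - 4/u
-14*Q*(U((5 + 0)²) - 5)*18 = -28*((-3 - 4/(5 + 0)²) - 5)*18 = -28*((-3 - 4/(5²)) - 5)*18 = -28*((-3 - 4/25) - 5)*18 = -28*(-79/25 - 5)*18 = -28*(-204)/25*18 = -14*(-408/25)*18 = (5712/25)*18 = 102816/25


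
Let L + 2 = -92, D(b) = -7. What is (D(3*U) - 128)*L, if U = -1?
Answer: 12690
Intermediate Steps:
L = -94 (L = -2 - 92 = -94)
(D(3*U) - 128)*L = (-7 - 128)*(-94) = -135*(-94) = 12690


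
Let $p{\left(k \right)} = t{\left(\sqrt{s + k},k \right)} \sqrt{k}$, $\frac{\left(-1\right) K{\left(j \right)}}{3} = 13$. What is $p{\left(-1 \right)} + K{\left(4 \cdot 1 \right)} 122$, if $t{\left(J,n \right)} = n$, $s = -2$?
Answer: $-4758 - i \approx -4758.0 - 1.0 i$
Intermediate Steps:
$K{\left(j \right)} = -39$ ($K{\left(j \right)} = \left(-3\right) 13 = -39$)
$p{\left(k \right)} = k^{\frac{3}{2}}$ ($p{\left(k \right)} = k \sqrt{k} = k^{\frac{3}{2}}$)
$p{\left(-1 \right)} + K{\left(4 \cdot 1 \right)} 122 = \left(-1\right)^{\frac{3}{2}} - 4758 = - i - 4758 = -4758 - i$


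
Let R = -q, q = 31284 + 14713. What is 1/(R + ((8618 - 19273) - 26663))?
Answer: -1/83315 ≈ -1.2003e-5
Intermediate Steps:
q = 45997
R = -45997 (R = -1*45997 = -45997)
1/(R + ((8618 - 19273) - 26663)) = 1/(-45997 + ((8618 - 19273) - 26663)) = 1/(-45997 + (-10655 - 26663)) = 1/(-45997 - 37318) = 1/(-83315) = -1/83315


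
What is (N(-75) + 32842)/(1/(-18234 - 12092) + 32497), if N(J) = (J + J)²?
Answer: 1678301492/985504021 ≈ 1.7030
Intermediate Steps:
N(J) = 4*J² (N(J) = (2*J)² = 4*J²)
(N(-75) + 32842)/(1/(-18234 - 12092) + 32497) = (4*(-75)² + 32842)/(1/(-18234 - 12092) + 32497) = (4*5625 + 32842)/(1/(-30326) + 32497) = (22500 + 32842)/(-1/30326 + 32497) = 55342/(985504021/30326) = 55342*(30326/985504021) = 1678301492/985504021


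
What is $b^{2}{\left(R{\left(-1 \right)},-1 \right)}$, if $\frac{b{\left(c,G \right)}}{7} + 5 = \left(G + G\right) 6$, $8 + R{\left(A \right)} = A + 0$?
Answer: $14161$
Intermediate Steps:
$R{\left(A \right)} = -8 + A$ ($R{\left(A \right)} = -8 + \left(A + 0\right) = -8 + A$)
$b{\left(c,G \right)} = -35 + 84 G$ ($b{\left(c,G \right)} = -35 + 7 \left(G + G\right) 6 = -35 + 7 \cdot 2 G 6 = -35 + 7 \cdot 12 G = -35 + 84 G$)
$b^{2}{\left(R{\left(-1 \right)},-1 \right)} = \left(-35 + 84 \left(-1\right)\right)^{2} = \left(-35 - 84\right)^{2} = \left(-119\right)^{2} = 14161$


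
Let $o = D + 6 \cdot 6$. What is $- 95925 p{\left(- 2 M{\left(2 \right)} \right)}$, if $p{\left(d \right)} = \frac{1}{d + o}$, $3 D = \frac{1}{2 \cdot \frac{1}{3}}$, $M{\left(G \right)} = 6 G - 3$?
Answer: $- \frac{191850}{37} \approx -5185.1$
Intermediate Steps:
$M{\left(G \right)} = -3 + 6 G$
$D = \frac{1}{2}$ ($D = \frac{1}{3 \cdot \frac{2}{3}} = \frac{1}{3} \cdot \frac{3}{2} = \frac{1}{2} \approx 0.5$)
$o = \frac{73}{2}$ ($o = \frac{1}{2} + 6 \cdot 6 = \frac{1}{2} + 36 = \frac{73}{2} \approx 36.5$)
$p{\left(d \right)} = \frac{1}{\frac{73}{2} + d}$ ($p{\left(d \right)} = \frac{1}{d + \frac{73}{2}} = \frac{1}{\frac{73}{2} + d}$)
$- 95925 p{\left(- 2 M{\left(2 \right)} \right)} = - 95925 \frac{2}{73 + 2 \left(- 2 \left(-3 + 6 \cdot 2\right)\right)} = - 95925 \frac{2}{73 + 2 \left(- 2 \left(-3 + 12\right)\right)} = - 95925 \frac{2}{73 + 2 \left(\left(-2\right) 9\right)} = - 95925 \frac{2}{73 + 2 \left(-18\right)} = - 95925 \frac{2}{73 - 36} = - 95925 \cdot \frac{2}{37} = - 95925 \cdot 2 \cdot \frac{1}{37} = \left(-95925\right) \frac{2}{37} = - \frac{191850}{37}$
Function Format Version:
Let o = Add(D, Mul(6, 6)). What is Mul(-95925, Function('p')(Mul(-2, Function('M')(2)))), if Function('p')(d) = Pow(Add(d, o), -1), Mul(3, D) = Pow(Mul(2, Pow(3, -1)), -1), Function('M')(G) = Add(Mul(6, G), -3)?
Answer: Rational(-191850, 37) ≈ -5185.1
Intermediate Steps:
Function('M')(G) = Add(-3, Mul(6, G))
D = Rational(1, 2) (D = Mul(Rational(1, 3), Pow(Mul(2, Pow(3, -1)), -1)) = Mul(Rational(1, 3), Pow(Mul(2, Rational(1, 3)), -1)) = Mul(Rational(1, 3), Pow(Rational(2, 3), -1)) = Mul(Rational(1, 3), Rational(3, 2)) = Rational(1, 2) ≈ 0.50000)
o = Rational(73, 2) (o = Add(Rational(1, 2), Mul(6, 6)) = Add(Rational(1, 2), 36) = Rational(73, 2) ≈ 36.500)
Function('p')(d) = Pow(Add(Rational(73, 2), d), -1) (Function('p')(d) = Pow(Add(d, Rational(73, 2)), -1) = Pow(Add(Rational(73, 2), d), -1))
Mul(-95925, Function('p')(Mul(-2, Function('M')(2)))) = Mul(-95925, Mul(2, Pow(Add(73, Mul(2, Mul(-2, Add(-3, Mul(6, 2))))), -1))) = Mul(-95925, Mul(2, Pow(Add(73, Mul(2, Mul(-2, Add(-3, 12)))), -1))) = Mul(-95925, Mul(2, Pow(Add(73, Mul(2, Mul(-2, 9))), -1))) = Mul(-95925, Mul(2, Pow(Add(73, Mul(2, -18)), -1))) = Mul(-95925, Mul(2, Pow(Add(73, -36), -1))) = Mul(-95925, Mul(2, Pow(37, -1))) = Mul(-95925, Mul(2, Rational(1, 37))) = Mul(-95925, Rational(2, 37)) = Rational(-191850, 37)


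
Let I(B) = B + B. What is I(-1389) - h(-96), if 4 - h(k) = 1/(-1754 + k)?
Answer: -5146701/1850 ≈ -2782.0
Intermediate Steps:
h(k) = 4 - 1/(-1754 + k)
I(B) = 2*B
I(-1389) - h(-96) = 2*(-1389) - (-7017 + 4*(-96))/(-1754 - 96) = -2778 - (-7017 - 384)/(-1850) = -2778 - (-1)*(-7401)/1850 = -2778 - 1*7401/1850 = -2778 - 7401/1850 = -5146701/1850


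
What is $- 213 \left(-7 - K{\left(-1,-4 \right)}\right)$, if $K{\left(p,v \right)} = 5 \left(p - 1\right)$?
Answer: $-639$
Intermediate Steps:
$K{\left(p,v \right)} = -5 + 5 p$ ($K{\left(p,v \right)} = 5 \left(-1 + p\right) = -5 + 5 p$)
$- 213 \left(-7 - K{\left(-1,-4 \right)}\right) = - 213 \left(-7 - \left(-5 + 5 \left(-1\right)\right)\right) = - 213 \left(-7 - \left(-5 - 5\right)\right) = - 213 \left(-7 - -10\right) = - 213 \left(-7 + 10\right) = \left(-213\right) 3 = -639$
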